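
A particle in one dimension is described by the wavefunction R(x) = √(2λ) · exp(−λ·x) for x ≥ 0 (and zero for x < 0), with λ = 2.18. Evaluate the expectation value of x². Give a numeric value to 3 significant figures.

⟨x²⟩ = ∫ x²·|R|² dx (integrals over the domain).
Every integrand reduces to terms xʲ·e^(−2λx) on [0, ∞); use ∫₀^∞ xʲ·e^(−2λx) dx = j!/(2λ)^(j+1).
⟨x²⟩ = 0.10521.

0.105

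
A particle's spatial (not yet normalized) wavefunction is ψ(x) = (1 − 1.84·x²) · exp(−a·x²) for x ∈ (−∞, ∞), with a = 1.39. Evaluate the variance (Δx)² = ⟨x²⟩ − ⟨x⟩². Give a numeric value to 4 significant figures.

0.1773

Compute ⟨x⟩ and ⟨x²⟩ separately, then (Δx)² = ⟨x²⟩ − ⟨x⟩².
Expand each integrand as polynomial × e^(−2ax²) and use ∫x^(2j)·e^(−2ax²) dx = (2j−1)!!/(4a)^j · √(π/(2a)), odd powers → 0; here √(π/(2a)) = 1.0630.
Normalization: ∫|ψ|² dx = 0.70872.
⟨x⟩ = 0.0000 and ⟨x²⟩ = 0.17729.
(Δx)² = 0.17729 − (0.0000)² = 0.17729.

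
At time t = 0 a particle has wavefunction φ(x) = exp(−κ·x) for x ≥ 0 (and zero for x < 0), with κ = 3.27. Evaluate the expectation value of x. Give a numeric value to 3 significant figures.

⟨x⟩ = ∫ x·|φ|² dx / ∫|φ|² dx (integrals over the domain).
Every integrand reduces to terms xʲ·e^(−2κx) on [0, ∞); use ∫₀^∞ xʲ·e^(−2κx) dx = j!/(2κ)^(j+1).
State is unnormalized: ∫|φ|² dx = 0.15291, and ∫φ*·x·φ dx = 0.023380, so ⟨x⟩ = 0.023380 / 0.15291.
⟨x⟩ = 0.15291.

0.153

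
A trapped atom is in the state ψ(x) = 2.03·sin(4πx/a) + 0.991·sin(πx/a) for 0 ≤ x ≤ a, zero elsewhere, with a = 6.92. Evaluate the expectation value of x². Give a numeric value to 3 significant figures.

14.8

⟨x²⟩ = ∫ x²·|ψ|² dx / ∫|ψ|² dx (integrals over the domain).
On 0 ≤ x ≤ a (j ≠ l): ∫sin²(jπx/a) dx = a/2, ∫sin(jπx/a)·sin(lπx/a) dx = 0; diagonal moments ∫x·sin²(jπx/a) dx = a²/4, ∫x²·sin²(jπx/a) dx = a³·(1/6 − 1/(4j²π²)); cross terms ∫x·sin(jπx/a)·sin(lπx/a) dx = 0 for j + l even and −4jla²/(π²(j² − l²)²) for j + l odd, ∫x²·sin(jπx/a)·sin(lπx/a) dx = (−1)^(j+l)·4jla³/(π²(j² − l²)²); higher powers the same way via product-to-sum and parts.
State is unnormalized: ∫|ψ|² dx = 17.656, and ∫ψ*·x²·ψ dx = 261.82, so ⟨x²⟩ = 261.82 / 17.656.
⟨x²⟩ = 14.829.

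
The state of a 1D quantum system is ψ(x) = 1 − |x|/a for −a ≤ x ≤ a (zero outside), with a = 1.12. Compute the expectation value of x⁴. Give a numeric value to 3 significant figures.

0.0450

⟨x⁴⟩ = ∫ x⁴·|ψ|² dx / ∫|ψ|² dx (integrals over the domain).
ψ is even, so ∫ over [−a, a] = 2∫₀ᵃ with ψ = 1 − x/a there: ∫₀ᵃ (1 − x/a)² dx = a/3, ∫₀ᵃ x²(1 − x/a)² dx = a³/30, ∫₀ᵃ x⁴(1 − x/a)² dx = a⁵/105.
State is unnormalized: ∫|ψ|² dx = 0.74667, and ∫ψ*·x⁴·ψ dx = 0.033568, so ⟨x⁴⟩ = 0.033568 / 0.74667.
⟨x⁴⟩ = 0.044958.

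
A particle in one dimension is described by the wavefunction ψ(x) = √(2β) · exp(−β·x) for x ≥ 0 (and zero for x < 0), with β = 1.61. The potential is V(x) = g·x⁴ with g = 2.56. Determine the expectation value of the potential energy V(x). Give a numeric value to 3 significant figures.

0.572

⟨V⟩ = ∫ V(x)·|ψ|² dx.
Every integrand reduces to terms xʲ·e^(−2βx) on [0, ∞); use ∫₀^∞ xʲ·e^(−2βx) dx = j!/(2β)^(j+1).
⟨V⟩ = 0.57152.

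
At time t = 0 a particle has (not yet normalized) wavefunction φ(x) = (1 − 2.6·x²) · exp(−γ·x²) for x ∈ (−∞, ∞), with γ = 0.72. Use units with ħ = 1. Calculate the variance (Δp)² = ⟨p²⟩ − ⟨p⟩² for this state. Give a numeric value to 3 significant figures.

3.74

Compute ⟨p⟩ and ⟨p²⟩ separately; (Δp)² = ⟨p²⟩ − ⟨p⟩².
Expand each integrand as polynomial × e^(−2γx²) and use ∫x^(2j)·e^(−2γx²) dx = (2j−1)!!/(4γ)^j · √(π/(2γ)), odd powers → 0; here √(π/(2γ)) = 1.4770. Differentiate with the product rule, d/dx e^(−γx²) = −2γx·e^(−γx²).
Normalization: ∫|φ|² dx = 2.4216.
⟨p⟩ = 0.0000 and ⟨p²⟩ = 3.7376.
(Δp)² = 3.7376 − (0.0000)² = 3.7376.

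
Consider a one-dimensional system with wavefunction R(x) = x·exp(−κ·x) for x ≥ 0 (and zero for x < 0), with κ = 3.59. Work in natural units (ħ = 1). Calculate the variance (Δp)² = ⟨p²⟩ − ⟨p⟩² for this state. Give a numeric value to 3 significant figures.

12.9

Compute ⟨p⟩ and ⟨p²⟩ separately; (Δp)² = ⟨p²⟩ − ⟨p⟩².
Differentiate x·exp(−κ·x) with the product rule; every integrand then reduces to terms xʲ·e^(−2κx) on [0, ∞), with ∫₀^∞ xʲ·e^(−2κx) dx = j!/(2κ)^(j+1).
Normalization: ∫|R|² dx = 0.0054033.
⟨p⟩ = 0.0000 and ⟨p²⟩ = 12.888.
(Δp)² = 12.888 − (0.0000)² = 12.888.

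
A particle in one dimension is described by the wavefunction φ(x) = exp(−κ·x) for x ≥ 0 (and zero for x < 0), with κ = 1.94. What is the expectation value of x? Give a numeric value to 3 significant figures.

⟨x⟩ = ∫ x·|φ|² dx / ∫|φ|² dx (integrals over the domain).
Every integrand reduces to terms xʲ·e^(−2κx) on [0, ∞); use ∫₀^∞ xʲ·e^(−2κx) dx = j!/(2κ)^(j+1).
State is unnormalized: ∫|φ|² dx = 0.25773, and ∫φ*·x·φ dx = 0.066426, so ⟨x⟩ = 0.066426 / 0.25773.
⟨x⟩ = 0.25773.

0.258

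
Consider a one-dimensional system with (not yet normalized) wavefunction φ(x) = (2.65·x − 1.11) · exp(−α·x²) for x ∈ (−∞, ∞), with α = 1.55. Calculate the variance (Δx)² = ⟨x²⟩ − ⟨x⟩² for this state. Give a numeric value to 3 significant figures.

0.155

Compute ⟨x⟩ and ⟨x²⟩ separately, then (Δx)² = ⟨x²⟩ − ⟨x⟩².
Expand each integrand as polynomial × e^(−2αx²) and use ∫x^(2j)·e^(−2αx²) dx = (2j−1)!!/(4α)^j · √(π/(2α)), odd powers → 0; here √(π/(2α)) = 1.0067.
Normalization: ∫|φ|² dx = 2.3806.
⟨x⟩ = -0.40125 and ⟨x²⟩ = 0.31580.
(Δx)² = 0.31580 − (-0.40125)² = 0.15479.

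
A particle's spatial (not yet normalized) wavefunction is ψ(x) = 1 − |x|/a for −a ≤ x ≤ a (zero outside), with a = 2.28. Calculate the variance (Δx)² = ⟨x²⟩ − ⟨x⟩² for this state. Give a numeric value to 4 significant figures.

Compute ⟨x⟩ and ⟨x²⟩ separately, then (Δx)² = ⟨x²⟩ − ⟨x⟩².
ψ is even, so ∫ over [−a, a] = 2∫₀ᵃ with ψ = 1 − x/a there: ∫₀ᵃ (1 − x/a)² dx = a/3, ∫₀ᵃ x²(1 − x/a)² dx = a³/30, ∫₀ᵃ x⁴(1 − x/a)² dx = a⁵/105.
Normalization: ∫|ψ|² dx = 1.5200.
⟨x⟩ = 0.0000 and ⟨x²⟩ = 0.51984.
(Δx)² = 0.51984 − (0.0000)² = 0.51984.

0.5198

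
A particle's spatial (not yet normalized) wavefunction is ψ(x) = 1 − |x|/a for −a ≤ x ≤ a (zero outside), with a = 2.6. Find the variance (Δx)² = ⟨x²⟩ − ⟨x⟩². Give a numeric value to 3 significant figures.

0.676

Compute ⟨x⟩ and ⟨x²⟩ separately, then (Δx)² = ⟨x²⟩ − ⟨x⟩².
ψ is even, so ∫ over [−a, a] = 2∫₀ᵃ with ψ = 1 − x/a there: ∫₀ᵃ (1 − x/a)² dx = a/3, ∫₀ᵃ x²(1 − x/a)² dx = a³/30, ∫₀ᵃ x⁴(1 − x/a)² dx = a⁵/105.
Normalization: ∫|ψ|² dx = 1.7333.
⟨x⟩ = 0.0000 and ⟨x²⟩ = 0.67600.
(Δx)² = 0.67600 − (0.0000)² = 0.67600.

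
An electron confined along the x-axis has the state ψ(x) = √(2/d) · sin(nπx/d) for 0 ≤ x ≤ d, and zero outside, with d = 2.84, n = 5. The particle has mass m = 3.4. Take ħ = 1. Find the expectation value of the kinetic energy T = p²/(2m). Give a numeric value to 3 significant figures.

4.50

T = −(ħ²/2m) d²/dx², so ⟨T⟩ = −(ħ²/2m) ∫ ψ*·ψ'' dx; with m = 3.4.
d/dx sin(nπx/d) = (nπ/d)·cos(nπx/d) and d²/dx² sin(nπx/d) = −(nπ/d)²·sin(nπx/d); on 0 ≤ x ≤ d, ∫sin²(nπx/d) dx = d/2 and ∫sin(nπx/d)·cos(nπx/d) dx = 0.
⟨T⟩ = 4.4988.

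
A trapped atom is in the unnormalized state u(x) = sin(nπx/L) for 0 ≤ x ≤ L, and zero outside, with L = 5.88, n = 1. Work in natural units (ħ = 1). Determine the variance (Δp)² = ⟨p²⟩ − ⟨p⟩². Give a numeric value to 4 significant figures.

Compute ⟨p⟩ and ⟨p²⟩ separately; (Δp)² = ⟨p²⟩ − ⟨p⟩².
d/dx sin(nπx/L) = (nπ/L)·cos(nπx/L) and d²/dx² sin(nπx/L) = −(nπ/L)²·sin(nπx/L); on 0 ≤ x ≤ L, ∫sin²(nπx/L) dx = L/2 and ∫sin(nπx/L)·cos(nπx/L) dx = 0.
Normalization: ∫|u|² dx = 2.9400.
⟨p⟩ = 0.0000 and ⟨p²⟩ = 0.28546.
(Δp)² = 0.28546 − (0.0000)² = 0.28546.

0.2855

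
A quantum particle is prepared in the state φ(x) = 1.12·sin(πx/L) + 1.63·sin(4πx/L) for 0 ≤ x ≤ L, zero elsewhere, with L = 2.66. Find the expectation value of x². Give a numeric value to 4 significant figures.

2.133

⟨x²⟩ = ∫ x²·|φ|² dx / ∫|φ|² dx (integrals over the domain).
On 0 ≤ x ≤ L (j ≠ l): ∫sin²(jπx/L) dx = L/2, ∫sin(jπx/L)·sin(lπx/L) dx = 0; diagonal moments ∫x·sin²(jπx/L) dx = L²/4, ∫x²·sin²(jπx/L) dx = L³·(1/6 − 1/(4j²π²)); cross terms ∫x·sin(jπx/L)·sin(lπx/L) dx = 0 for j + l even and −4jlL²/(π²(j² − l²)²) for j + l odd, ∫x²·sin(jπx/L)·sin(lπx/L) dx = (−1)^(j+l)·4jlL³/(π²(j² − l²)²); higher powers the same way via product-to-sum and parts.
State is unnormalized: ∫|φ|² dx = 5.2020, and ∫φ*·x²·φ dx = 11.097, so ⟨x²⟩ = 11.097 / 5.2020.
⟨x²⟩ = 2.1332.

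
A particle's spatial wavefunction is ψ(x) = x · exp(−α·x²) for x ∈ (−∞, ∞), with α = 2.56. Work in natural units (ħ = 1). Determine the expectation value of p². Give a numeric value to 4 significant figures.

7.680

p² ψ = −ħ² d²ψ/dx²; ⟨p²⟩ = −ħ² ∫ ψ*·ψ'' dx / ∫|ψ|² dx.
Expand each integrand as polynomial × e^(−2αx²) and use ∫x^(2j)·e^(−2αx²) dx = (2j−1)!!/(4α)^j · √(π/(2α)), odd powers → 0; here √(π/(2α)) = 0.78332. Differentiate with the product rule, d/dx e^(−αx²) = −2αx·e^(−αx²).
State is unnormalized: ∫|ψ|² dx = 0.076496, and ∫ψ*·(−ħ² ψ'') dx = 0.58749, so ⟨p²⟩ = 0.58749 / 0.076496.
⟨p²⟩ = 7.6800.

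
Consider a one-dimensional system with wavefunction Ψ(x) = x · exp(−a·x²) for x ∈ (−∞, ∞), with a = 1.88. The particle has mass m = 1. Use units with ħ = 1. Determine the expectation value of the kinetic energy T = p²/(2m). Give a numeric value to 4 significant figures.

2.820

T = −(ħ²/2m) d²/dx², so ⟨T⟩ = −(ħ²/2m) ∫ Ψ*·Ψ'' dx / ∫|Ψ|² dx; with m = 1.
Expand each integrand as polynomial × e^(−2ax²) and use ∫x^(2j)·e^(−2ax²) dx = (2j−1)!!/(4a)^j · √(π/(2a)), odd powers → 0; here √(π/(2a)) = 0.91407. Differentiate with the product rule, d/dx e^(−ax²) = −2ax·e^(−ax²).
State is unnormalized: ∫|Ψ|² dx = 0.12155, and ∫Ψ*·(−ħ²/2m · Ψ'') dx = 0.34278, so ⟨T⟩ = 0.34278 / 0.12155.
⟨T⟩ = 2.8200.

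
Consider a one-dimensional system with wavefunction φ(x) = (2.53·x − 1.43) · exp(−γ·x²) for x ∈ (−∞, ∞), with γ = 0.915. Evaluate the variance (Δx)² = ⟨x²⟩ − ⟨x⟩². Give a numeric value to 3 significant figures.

Compute ⟨x⟩ and ⟨x²⟩ separately, then (Δx)² = ⟨x²⟩ − ⟨x⟩².
Expand each integrand as polynomial × e^(−2γx²) and use ∫x^(2j)·e^(−2γx²) dx = (2j−1)!!/(4γ)^j · √(π/(2γ)), odd powers → 0; here √(π/(2γ)) = 1.3102.
Normalization: ∫|φ|² dx = 4.9707.
⟨x⟩ = -0.52111 and ⟨x²⟩ = 0.52513.
(Δx)² = 0.52513 − (-0.52111)² = 0.25357.

0.254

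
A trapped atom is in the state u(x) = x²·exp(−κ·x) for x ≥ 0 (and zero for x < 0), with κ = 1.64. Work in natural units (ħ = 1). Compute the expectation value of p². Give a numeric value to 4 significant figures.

p² u = −ħ² d²u/dx²; ⟨p²⟩ = −ħ² ∫ u*·u'' dx / ∫|u|² dx.
Differentiate x²·exp(−κ·x) with the product rule; every integrand then reduces to terms xʲ·e^(−2κx) on [0, ∞), with ∫₀^∞ xʲ·e^(−2κx) dx = j!/(2κ)^(j+1).
State is unnormalized: ∫|u|² dx = 0.063218, and ∫u*·(−ħ² u'') dx = 0.056677, so ⟨p²⟩ = 0.056677 / 0.063218.
⟨p²⟩ = 0.89653.

0.8965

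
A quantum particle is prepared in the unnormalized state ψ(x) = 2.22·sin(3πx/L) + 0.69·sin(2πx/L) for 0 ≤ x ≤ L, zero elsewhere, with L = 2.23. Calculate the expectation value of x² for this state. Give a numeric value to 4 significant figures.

⟨x²⟩ = ∫ x²·|ψ|² dx / ∫|ψ|² dx (integrals over the domain).
On 0 ≤ x ≤ L (j ≠ l): ∫sin²(jπx/L) dx = L/2, ∫sin(jπx/L)·sin(lπx/L) dx = 0; diagonal moments ∫x·sin²(jπx/L) dx = L²/4, ∫x²·sin²(jπx/L) dx = L³·(1/6 − 1/(4j²π²)); cross terms ∫x·sin(jπx/L)·sin(lπx/L) dx = 0 for j + l even and −4jlL²/(π²(j² − l²)²) for j + l odd, ∫x²·sin(jπx/L)·sin(lπx/L) dx = (−1)^(j+l)·4jlL³/(π²(j² − l²)²); higher powers the same way via product-to-sum and parts.
State is unnormalized: ∫|ψ|² dx = 6.0260, and ∫ψ*·x²·ψ dx = 6.4971, so ⟨x²⟩ = 6.4971 / 6.0260.
⟨x²⟩ = 1.0782.

1.078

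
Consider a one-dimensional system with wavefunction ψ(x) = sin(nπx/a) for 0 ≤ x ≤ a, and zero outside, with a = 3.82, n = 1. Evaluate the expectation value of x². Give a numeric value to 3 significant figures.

4.12

⟨x²⟩ = ∫ x²·|ψ|² dx / ∫|ψ|² dx (integrals over the domain).
With sin²θ = (1 − cos2θ)/2 on 0 ≤ x ≤ a: ∫sin²(nπx/a) dx = a/2, ∫x·sin²(nπx/a) dx = a²/4, ∫x²·sin²(nπx/a) dx = a³·(1/6 − 1/(4n²π²)); higher powers xᵏ the same way, integrating xᵏ·cos(2nπx/a) by parts.
State is unnormalized: ∫|ψ|² dx = 1.9100, and ∫ψ*·x²·ψ dx = 7.8785, so ⟨x²⟩ = 7.8785 / 1.9100.
⟨x²⟩ = 4.1249.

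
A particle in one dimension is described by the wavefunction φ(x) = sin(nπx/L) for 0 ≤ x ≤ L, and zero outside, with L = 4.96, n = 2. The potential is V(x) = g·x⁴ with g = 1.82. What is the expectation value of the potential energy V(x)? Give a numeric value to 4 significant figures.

193.5

⟨V⟩ = ∫ V(x)·|φ|² dx / ∫|φ|² dx.
With sin²θ = (1 − cos2θ)/2 on 0 ≤ x ≤ L: ∫sin²(nπx/L) dx = L/2, ∫x·sin²(nπx/L) dx = L²/4, ∫x²·sin²(nπx/L) dx = L³·(1/6 − 1/(4n²π²)); higher powers xᵏ the same way, integrating xᵏ·cos(2nπx/L) by parts.
State is unnormalized: ∫|φ|² dx = 2.4800, and ∫φ*·V(x)·φ dx = 479.79, so ⟨V⟩ = 479.79 / 2.4800.
⟨V⟩ = 193.46.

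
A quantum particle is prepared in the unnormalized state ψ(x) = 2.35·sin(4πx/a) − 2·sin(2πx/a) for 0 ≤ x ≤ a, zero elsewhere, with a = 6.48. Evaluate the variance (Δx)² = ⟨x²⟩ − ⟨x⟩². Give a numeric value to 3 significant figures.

1.33

Compute ⟨x⟩ and ⟨x²⟩ separately, then (Δx)² = ⟨x²⟩ − ⟨x⟩².
On 0 ≤ x ≤ a (j ≠ l): ∫sin²(jπx/a) dx = a/2, ∫sin(jπx/a)·sin(lπx/a) dx = 0; diagonal moments ∫x·sin²(jπx/a) dx = a²/4, ∫x²·sin²(jπx/a) dx = a³·(1/6 − 1/(4j²π²)); cross terms ∫x·sin(jπx/a)·sin(lπx/a) dx = 0 for j + l even and −4jla²/(π²(j² − l²)²) for j + l odd, ∫x²·sin(jπx/a)·sin(lπx/a) dx = (−1)^(j+l)·4jla³/(π²(j² − l²)²); higher powers the same way via product-to-sum and parts.
Normalization: ∫|ψ|² dx = 30.853.
⟨x⟩ = 3.2400 and ⟨x²⟩ = 11.830.
(Δx)² = 11.830 − (3.2400)² = 1.3321.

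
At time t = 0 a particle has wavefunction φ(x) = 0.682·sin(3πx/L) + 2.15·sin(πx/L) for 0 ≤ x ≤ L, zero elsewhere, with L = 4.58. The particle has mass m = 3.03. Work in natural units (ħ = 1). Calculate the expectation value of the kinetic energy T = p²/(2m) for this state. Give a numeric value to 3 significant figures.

T = −(ħ²/2m) d²/dx², so ⟨T⟩ = −(ħ²/2m) ∫ φ*·φ'' dx / ∫|φ|² dx; with m = 3.03.
d²/dx² sin(jπx/L) = −(jπ/L)²·sin(jπx/L); on 0 ≤ x ≤ L, ∫sin²(jπx/L) dx = L/2 and ∫sin(jπx/L)·sin(lπx/L) dx = 0 for j ≠ l, so only diagonal terms survive in ∫|φ|² and ∫φ·φ″; ∫φ·φ′ dx = [φ²/2] between the walls = 0.
State is unnormalized: ∫|φ|² dx = 11.651, and ∫φ*·(−ħ²/2m · φ'') dx = 1.5662, so ⟨T⟩ = 1.5662 / 11.651.
⟨T⟩ = 0.13443.

0.134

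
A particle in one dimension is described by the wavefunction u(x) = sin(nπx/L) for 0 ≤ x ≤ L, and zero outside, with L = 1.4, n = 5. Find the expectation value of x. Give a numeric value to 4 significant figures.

0.7000

⟨x⟩ = ∫ x·|u|² dx / ∫|u|² dx (integrals over the domain).
With sin²θ = (1 − cos2θ)/2 on 0 ≤ x ≤ L: ∫sin²(nπx/L) dx = L/2, ∫x·sin²(nπx/L) dx = L²/4, ∫x²·sin²(nπx/L) dx = L³·(1/6 − 1/(4n²π²)); higher powers xᵏ the same way, integrating xᵏ·cos(2nπx/L) by parts.
State is unnormalized: ∫|u|² dx = 0.70000, and ∫u*·x·u dx = 0.49000, so ⟨x⟩ = 0.49000 / 0.70000.
⟨x⟩ = 0.70000.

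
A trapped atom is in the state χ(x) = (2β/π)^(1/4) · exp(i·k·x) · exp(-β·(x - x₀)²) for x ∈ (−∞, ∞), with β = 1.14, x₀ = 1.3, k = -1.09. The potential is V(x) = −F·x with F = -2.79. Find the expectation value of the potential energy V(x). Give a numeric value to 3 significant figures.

3.63

⟨V⟩ = ∫ V(x)·|χ|² dx.
Gaussian moments (u = x − x₀): ∫u^(2j)·e^(−2βu²) du = (2j−1)!!/(4β)^j · √(π/(2β)), odd powers integrate to 0; here √(π/(2β)) = 1.1738.
⟨V⟩ = 3.6270.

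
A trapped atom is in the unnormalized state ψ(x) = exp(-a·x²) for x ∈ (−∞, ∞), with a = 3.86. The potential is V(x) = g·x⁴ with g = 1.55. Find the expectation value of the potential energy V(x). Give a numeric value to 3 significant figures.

⟨V⟩ = ∫ V(x)·|ψ|² dx / ∫|ψ|² dx.
Gaussian moments: ∫x^(2j)·e^(−2ax²) dx = (2j−1)!!/(4a)^j · √(π/(2a)), odd powers integrate to 0; here √(π/(2a)) = 0.63792.
State is unnormalized: ∫|ψ|² dx = 0.63792, and ∫ψ*·V(x)·ψ dx = 0.012443, so ⟨V⟩ = 0.012443 / 0.63792.
⟨V⟩ = 0.019506.

0.0195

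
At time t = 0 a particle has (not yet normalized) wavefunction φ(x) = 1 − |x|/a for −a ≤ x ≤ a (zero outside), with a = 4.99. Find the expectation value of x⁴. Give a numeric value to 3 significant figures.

17.7

⟨x⁴⟩ = ∫ x⁴·|φ|² dx / ∫|φ|² dx (integrals over the domain).
φ is even, so ∫ over [−a, a] = 2∫₀ᵃ with φ = 1 − x/a there: ∫₀ᵃ (1 − x/a)² dx = a/3, ∫₀ᵃ x²(1 − x/a)² dx = a³/30, ∫₀ᵃ x⁴(1 − x/a)² dx = a⁵/105.
State is unnormalized: ∫|φ|² dx = 3.3267, and ∫φ*·x⁴·φ dx = 58.931, so ⟨x⁴⟩ = 58.931 / 3.3267.
⟨x⁴⟩ = 17.715.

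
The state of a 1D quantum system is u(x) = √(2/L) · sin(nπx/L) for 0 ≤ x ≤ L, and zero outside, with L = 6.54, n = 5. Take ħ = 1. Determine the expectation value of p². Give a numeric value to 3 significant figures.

p² u = −ħ² d²u/dx²; ⟨p²⟩ = −ħ² ∫ u*·u'' dx.
d/dx sin(nπx/L) = (nπ/L)·cos(nπx/L) and d²/dx² sin(nπx/L) = −(nπ/L)²·sin(nπx/L); on 0 ≤ x ≤ L, ∫sin²(nπx/L) dx = L/2 and ∫sin(nπx/L)·cos(nπx/L) dx = 0.
⟨p²⟩ = 5.7688.

5.77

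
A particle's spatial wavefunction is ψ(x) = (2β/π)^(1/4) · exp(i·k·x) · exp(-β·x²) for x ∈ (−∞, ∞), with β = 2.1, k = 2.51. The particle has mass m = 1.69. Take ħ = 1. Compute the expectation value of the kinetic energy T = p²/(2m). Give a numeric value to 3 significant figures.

2.49

T = −(ħ²/2m) d²/dx², so ⟨T⟩ = −(ħ²/2m) ∫ ψ*·ψ'' dx; with m = 1.69.
Gaussian moments: ∫x^(2j)·e^(−2βx²) dx = (2j−1)!!/(4β)^j · √(π/(2β)), odd powers integrate to 0; here √(π/(2β)) = 0.86487. Derivatives: ψ′ = (ik − 2βx)·ψ, ψ″ = ((ik − 2βx)² − 2β)·ψ; the odd-in-x pieces drop out.
⟨T⟩ = 2.4852.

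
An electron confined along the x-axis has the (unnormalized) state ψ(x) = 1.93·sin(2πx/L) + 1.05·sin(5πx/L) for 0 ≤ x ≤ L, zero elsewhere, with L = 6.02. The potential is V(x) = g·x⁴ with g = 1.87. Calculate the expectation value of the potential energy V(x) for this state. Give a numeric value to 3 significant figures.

373.

⟨V⟩ = ∫ V(x)·|ψ|² dx / ∫|ψ|² dx.
On 0 ≤ x ≤ L (j ≠ l): ∫sin²(jπx/L) dx = L/2, ∫sin(jπx/L)·sin(lπx/L) dx = 0; diagonal moments ∫x·sin²(jπx/L) dx = L²/4, ∫x²·sin²(jπx/L) dx = L³·(1/6 − 1/(4j²π²)); cross terms ∫x·sin(jπx/L)·sin(lπx/L) dx = 0 for j + l even and −4jlL²/(π²(j² − l²)²) for j + l odd, ∫x²·sin(jπx/L)·sin(lπx/L) dx = (−1)^(j+l)·4jlL³/(π²(j² − l²)²); higher powers the same way via product-to-sum and parts.
State is unnormalized: ∫|ψ|² dx = 14.530, and ∫ψ*·V(x)·ψ dx = 5420.2, so ⟨V⟩ = 5420.2 / 14.530.
⟨V⟩ = 373.02.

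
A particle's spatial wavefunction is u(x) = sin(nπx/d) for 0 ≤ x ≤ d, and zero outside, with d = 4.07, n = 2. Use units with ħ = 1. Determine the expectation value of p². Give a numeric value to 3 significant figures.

2.38

p² u = −ħ² d²u/dx²; ⟨p²⟩ = −ħ² ∫ u*·u'' dx / ∫|u|² dx.
d/dx sin(nπx/d) = (nπ/d)·cos(nπx/d) and d²/dx² sin(nπx/d) = −(nπ/d)²·sin(nπx/d); on 0 ≤ x ≤ d, ∫sin²(nπx/d) dx = d/2 and ∫sin(nπx/d)·cos(nπx/d) dx = 0.
State is unnormalized: ∫|u|² dx = 2.0350, and ∫u*·(−ħ² u'') dx = 4.8499, so ⟨p²⟩ = 4.8499 / 2.0350.
⟨p²⟩ = 2.3833.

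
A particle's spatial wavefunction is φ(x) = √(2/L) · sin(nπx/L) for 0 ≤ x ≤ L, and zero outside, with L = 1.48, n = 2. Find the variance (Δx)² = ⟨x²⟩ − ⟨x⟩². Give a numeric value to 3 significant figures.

0.155

Compute ⟨x⟩ and ⟨x²⟩ separately, then (Δx)² = ⟨x²⟩ − ⟨x⟩².
With sin²θ = (1 − cos2θ)/2 on 0 ≤ x ≤ L: ∫sin²(nπx/L) dx = L/2, ∫x·sin²(nπx/L) dx = L²/4, ∫x²·sin²(nπx/L) dx = L³·(1/6 − 1/(4n²π²)); higher powers xᵏ the same way, integrating xᵏ·cos(2nπx/L) by parts.
⟨x⟩ = 0.74000 and ⟨x²⟩ = 0.70239.
(Δx)² = 0.70239 − (0.74000)² = 0.15479.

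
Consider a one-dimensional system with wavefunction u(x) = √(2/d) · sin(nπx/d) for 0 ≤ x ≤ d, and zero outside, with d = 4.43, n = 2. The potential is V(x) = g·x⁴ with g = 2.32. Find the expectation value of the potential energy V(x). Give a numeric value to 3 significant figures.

⟨V⟩ = ∫ V(x)·|u|² dx.
With sin²θ = (1 − cos2θ)/2 on 0 ≤ x ≤ d: ∫sin²(nπx/d) dx = d/2, ∫x·sin²(nπx/d) dx = d²/4, ∫x²·sin²(nπx/d) dx = d³·(1/6 − 1/(4n²π²)); higher powers xᵏ the same way, integrating xᵏ·cos(2nπx/d) by parts.
⟨V⟩ = 156.93.

157.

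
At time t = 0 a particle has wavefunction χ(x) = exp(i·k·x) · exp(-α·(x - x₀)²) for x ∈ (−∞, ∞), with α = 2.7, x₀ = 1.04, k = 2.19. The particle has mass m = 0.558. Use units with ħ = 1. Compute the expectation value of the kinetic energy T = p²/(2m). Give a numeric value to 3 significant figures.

6.72

T = −(ħ²/2m) d²/dx², so ⟨T⟩ = −(ħ²/2m) ∫ χ*·χ'' dx / ∫|χ|² dx; with m = 0.558.
Gaussian moments (u = x − x₀): ∫u^(2j)·e^(−2αu²) du = (2j−1)!!/(4α)^j · √(π/(2α)), odd powers integrate to 0; here √(π/(2α)) = 0.76274. Derivatives: χ′ = (ik − 2αu)·χ, χ″ = ((ik − 2αu)² − 2α)·χ; the odd-in-u pieces drop out.
State is unnormalized: ∫|χ|² dx = 0.76274, and ∫χ*·(−ħ²/2m · χ'') dx = 5.1233, so ⟨T⟩ = 5.1233 / 0.76274.
⟨T⟩ = 6.7169.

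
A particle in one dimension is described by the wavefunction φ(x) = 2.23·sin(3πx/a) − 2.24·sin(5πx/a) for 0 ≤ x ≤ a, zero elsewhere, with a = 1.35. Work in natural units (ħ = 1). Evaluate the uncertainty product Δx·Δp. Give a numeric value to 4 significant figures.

Δx = √(⟨x²⟩−⟨x⟩²), Δp = √(⟨p²⟩−⟨p⟩²).
On 0 ≤ x ≤ a (j ≠ l): ∫sin²(jπx/a) dx = a/2, ∫sin(jπx/a)·sin(lπx/a) dx = 0; diagonal moments ∫x·sin²(jπx/a) dx = a²/4, ∫x²·sin²(jπx/a) dx = a³·(1/6 − 1/(4j²π²)); cross terms ∫x·sin(jπx/a)·sin(lπx/a) dx = 0 for j + l even and −4jla²/(π²(j² − l²)²) for j + l odd, ∫x²·sin(jπx/a)·sin(lπx/a) dx = (−1)^(j+l)·4jla³/(π²(j² − l²)²); higher powers the same way via product-to-sum and parts. d²/dx² sin(jπx/a) = −(jπ/a)²·sin(jπx/a); on 0 ≤ x ≤ a, ∫sin²(jπx/a) dx = a/2 and ∫sin(jπx/a)·sin(lπx/a) dx = 0 for j ≠ l, so only diagonal terms survive in ∫|φ|² and ∫φ·φ″; ∫φ·φ′ dx = [φ²/2] between the walls = 0.
Normalization: ∫|φ|² dx = 6.7436.
⟨x⟩ = 0.67500, ⟨x²⟩ = 0.51398 ⇒ Δx = 0.24157.
⟨p⟩ = 0.0000, ⟨p²⟩ = 92.256 ⇒ Δp = 9.6050.
Δx·Δp = 2.3203.

2.320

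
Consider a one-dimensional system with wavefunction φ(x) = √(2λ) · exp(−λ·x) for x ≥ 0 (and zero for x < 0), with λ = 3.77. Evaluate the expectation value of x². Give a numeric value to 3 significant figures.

⟨x²⟩ = ∫ x²·|φ|² dx (integrals over the domain).
Every integrand reduces to terms xʲ·e^(−2λx) on [0, ∞); use ∫₀^∞ xʲ·e^(−2λx) dx = j!/(2λ)^(j+1).
⟨x²⟩ = 0.035179.

0.0352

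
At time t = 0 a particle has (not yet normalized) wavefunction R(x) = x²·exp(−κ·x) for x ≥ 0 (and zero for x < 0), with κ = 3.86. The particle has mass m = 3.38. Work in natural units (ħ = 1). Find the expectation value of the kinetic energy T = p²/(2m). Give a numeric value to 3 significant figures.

0.735

T = −(ħ²/2m) d²/dx², so ⟨T⟩ = −(ħ²/2m) ∫ R*·R'' dx / ∫|R|² dx; with m = 3.38.
Differentiate x²·exp(−κ·x) with the product rule; every integrand then reduces to terms xʲ·e^(−2κx) on [0, ∞), with ∫₀^∞ xʲ·e^(−2κx) dx = j!/(2κ)^(j+1).
State is unnormalized: ∫|R|² dx = 0.00087524, and ∫R*·(−ħ²/2m · R'') dx = 0.00064303, so ⟨T⟩ = 0.00064303 / 0.00087524.
⟨T⟩ = 0.73469.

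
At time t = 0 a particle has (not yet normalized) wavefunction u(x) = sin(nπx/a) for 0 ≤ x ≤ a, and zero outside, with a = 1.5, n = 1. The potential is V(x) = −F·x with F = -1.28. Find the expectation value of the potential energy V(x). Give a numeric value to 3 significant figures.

⟨V⟩ = ∫ V(x)·|u|² dx / ∫|u|² dx.
With sin²θ = (1 − cos2θ)/2 on 0 ≤ x ≤ a: ∫sin²(nπx/a) dx = a/2, ∫x·sin²(nπx/a) dx = a²/4, ∫x²·sin²(nπx/a) dx = a³·(1/6 − 1/(4n²π²)); higher powers xᵏ the same way, integrating xᵏ·cos(2nπx/a) by parts.
State is unnormalized: ∫|u|² dx = 0.75000, and ∫u*·V(x)·u dx = 0.72000, so ⟨V⟩ = 0.72000 / 0.75000.
⟨V⟩ = 0.96000.

0.960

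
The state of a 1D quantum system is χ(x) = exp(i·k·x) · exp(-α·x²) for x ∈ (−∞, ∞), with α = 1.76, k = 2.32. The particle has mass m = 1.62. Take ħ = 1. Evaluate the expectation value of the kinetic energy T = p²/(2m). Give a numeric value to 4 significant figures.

2.204

T = −(ħ²/2m) d²/dx², so ⟨T⟩ = −(ħ²/2m) ∫ χ*·χ'' dx / ∫|χ|² dx; with m = 1.62.
Gaussian moments: ∫x^(2j)·e^(−2αx²) dx = (2j−1)!!/(4α)^j · √(π/(2α)), odd powers integrate to 0; here √(π/(2α)) = 0.94472. Derivatives: χ′ = (ik − 2αx)·χ, χ″ = ((ik − 2αx)² − 2α)·χ; the odd-in-x pieces drop out.
State is unnormalized: ∫|χ|² dx = 0.94472, and ∫χ*·(−ħ²/2m · χ'') dx = 2.0826, so ⟨T⟩ = 2.0826 / 0.94472.
⟨T⟩ = 2.2044.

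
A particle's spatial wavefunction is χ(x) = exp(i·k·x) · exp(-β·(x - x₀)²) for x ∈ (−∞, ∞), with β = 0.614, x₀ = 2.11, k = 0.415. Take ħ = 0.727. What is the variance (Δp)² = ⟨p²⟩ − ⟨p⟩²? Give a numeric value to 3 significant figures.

Compute ⟨p⟩ and ⟨p²⟩ separately; (Δp)² = ⟨p²⟩ − ⟨p⟩².
Gaussian moments (u = x − x₀): ∫u^(2j)·e^(−2βu²) du = (2j−1)!!/(4β)^j · √(π/(2β)), odd powers integrate to 0; here √(π/(2β)) = 1.5995. Derivatives: χ′ = (ik − 2βu)·χ, χ″ = ((ik − 2βu)² − 2β)·χ; the odd-in-u pieces drop out.
Normalization: ∫|χ|² dx = 1.5995.
⟨p⟩ = 0.30171 and ⟨p²⟩ = 0.41554.
(Δp)² = 0.41554 − (0.30171)² = 0.32452.

0.325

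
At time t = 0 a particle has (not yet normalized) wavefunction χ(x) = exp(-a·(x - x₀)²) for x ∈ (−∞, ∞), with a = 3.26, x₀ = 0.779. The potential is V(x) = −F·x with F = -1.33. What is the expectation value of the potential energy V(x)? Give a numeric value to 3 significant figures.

1.04

⟨V⟩ = ∫ V(x)·|χ|² dx / ∫|χ|² dx.
Gaussian moments (u = x − x₀): ∫u^(2j)·e^(−2au²) du = (2j−1)!!/(4a)^j · √(π/(2a)), odd powers integrate to 0; here √(π/(2a)) = 0.69415.
State is unnormalized: ∫|χ|² dx = 0.69415, and ∫χ*·V(x)·χ dx = 0.71918, so ⟨V⟩ = 0.71918 / 0.69415.
⟨V⟩ = 1.0361.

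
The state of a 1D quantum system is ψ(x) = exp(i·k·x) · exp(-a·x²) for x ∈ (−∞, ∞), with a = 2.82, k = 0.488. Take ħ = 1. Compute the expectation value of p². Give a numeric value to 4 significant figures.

3.058

p² ψ = −ħ² d²ψ/dx²; ⟨p²⟩ = −ħ² ∫ ψ*·ψ'' dx / ∫|ψ|² dx.
Gaussian moments: ∫x^(2j)·e^(−2ax²) dx = (2j−1)!!/(4a)^j · √(π/(2a)), odd powers integrate to 0; here √(π/(2a)) = 0.74634. Derivatives: ψ′ = (ik − 2ax)·ψ, ψ″ = ((ik − 2ax)² − 2a)·ψ; the odd-in-x pieces drop out.
State is unnormalized: ∫|ψ|² dx = 0.74634, and ∫ψ*·(−ħ² ψ'') dx = 2.2824, so ⟨p²⟩ = 2.2824 / 0.74634.
⟨p²⟩ = 3.0581.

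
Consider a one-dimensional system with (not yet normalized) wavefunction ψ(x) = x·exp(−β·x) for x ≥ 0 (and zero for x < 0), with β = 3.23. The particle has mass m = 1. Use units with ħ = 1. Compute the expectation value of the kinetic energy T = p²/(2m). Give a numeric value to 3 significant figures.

5.22

T = −(ħ²/2m) d²/dx², so ⟨T⟩ = −(ħ²/2m) ∫ ψ*·ψ'' dx / ∫|ψ|² dx; with m = 1.
Differentiate x·exp(−β·x) with the product rule; every integrand then reduces to terms xʲ·e^(−2βx) on [0, ∞), with ∫₀^∞ xʲ·e^(−2βx) dx = j!/(2β)^(j+1).
State is unnormalized: ∫|ψ|² dx = 0.0074188, and ∫ψ*·(−ħ²/2m · ψ'') dx = 0.038700, so ⟨T⟩ = 0.038700 / 0.0074188.
⟨T⟩ = 5.2165.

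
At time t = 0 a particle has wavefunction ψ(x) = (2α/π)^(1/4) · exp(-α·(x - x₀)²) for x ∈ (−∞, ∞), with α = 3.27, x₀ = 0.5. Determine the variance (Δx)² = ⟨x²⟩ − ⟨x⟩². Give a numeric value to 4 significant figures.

0.07645

Compute ⟨x⟩ and ⟨x²⟩ separately, then (Δx)² = ⟨x²⟩ − ⟨x⟩².
Gaussian moments (u = x − x₀): ∫u^(2j)·e^(−2αu²) du = (2j−1)!!/(4α)^j · √(π/(2α)), odd powers integrate to 0; here √(π/(2α)) = 0.69308.
⟨x⟩ = 0.50000 and ⟨x²⟩ = 0.32645.
(Δx)² = 0.32645 − (0.50000)² = 0.076453.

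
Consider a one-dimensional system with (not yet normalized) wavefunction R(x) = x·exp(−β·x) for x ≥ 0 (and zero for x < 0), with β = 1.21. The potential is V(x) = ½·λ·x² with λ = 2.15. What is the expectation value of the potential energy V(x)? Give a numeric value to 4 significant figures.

2.203

⟨V⟩ = ∫ V(x)·|R|² dx / ∫|R|² dx.
Every integrand reduces to terms xʲ·e^(−2βx) on [0, ∞); use ∫₀^∞ xʲ·e^(−2βx) dx = j!/(2β)^(j+1).
State is unnormalized: ∫|R|² dx = 0.14112, and ∫R*·V(x)·R dx = 0.31084, so ⟨V⟩ = 0.31084 / 0.14112.
⟨V⟩ = 2.2027.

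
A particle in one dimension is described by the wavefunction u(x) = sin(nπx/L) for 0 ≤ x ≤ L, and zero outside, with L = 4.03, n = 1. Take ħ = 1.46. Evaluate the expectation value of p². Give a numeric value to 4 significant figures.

1.295

p² u = −ħ² d²u/dx²; ⟨p²⟩ = −ħ² ∫ u*·u'' dx / ∫|u|² dx.
d/dx sin(nπx/L) = (nπ/L)·cos(nπx/L) and d²/dx² sin(nπx/L) = −(nπ/L)²·sin(nπx/L); on 0 ≤ x ≤ L, ∫sin²(nπx/L) dx = L/2 and ∫sin(nπx/L)·cos(nπx/L) dx = 0.
State is unnormalized: ∫|u|² dx = 2.0150, and ∫u*·(−ħ² u'') dx = 2.6102, so ⟨p²⟩ = 2.6102 / 2.0150.
⟨p²⟩ = 1.2954.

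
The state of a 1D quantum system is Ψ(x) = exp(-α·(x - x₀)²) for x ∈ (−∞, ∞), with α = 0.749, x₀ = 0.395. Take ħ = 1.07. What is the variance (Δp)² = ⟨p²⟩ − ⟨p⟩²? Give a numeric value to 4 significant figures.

0.8575

Compute ⟨p⟩ and ⟨p²⟩ separately; (Δp)² = ⟨p²⟩ − ⟨p⟩².
Gaussian moments (u = x − x₀): ∫u^(2j)·e^(−2αu²) du = (2j−1)!!/(4α)^j · √(π/(2α)), odd powers integrate to 0; here √(π/(2α)) = 1.4482. Derivatives: d/dx e^(−αu²) = −2αu·e^(−αu²), d²/dx² e^(−αu²) = (4α²u² − 2α)·e^(−αu²).
Normalization: ∫|Ψ|² dx = 1.4482.
⟨p⟩ = 0.0000 and ⟨p²⟩ = 0.85753.
(Δp)² = 0.85753 − (0.0000)² = 0.85753.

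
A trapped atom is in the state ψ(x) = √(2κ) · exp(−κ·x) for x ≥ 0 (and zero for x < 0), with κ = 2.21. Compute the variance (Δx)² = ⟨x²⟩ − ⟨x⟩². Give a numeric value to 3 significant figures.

0.0512

Compute ⟨x⟩ and ⟨x²⟩ separately, then (Δx)² = ⟨x²⟩ − ⟨x⟩².
Every integrand reduces to terms xʲ·e^(−2κx) on [0, ∞); use ∫₀^∞ xʲ·e^(−2κx) dx = j!/(2κ)^(j+1).
⟨x⟩ = 0.22624 and ⟨x²⟩ = 0.10237.
(Δx)² = 0.10237 − (0.22624)² = 0.051187.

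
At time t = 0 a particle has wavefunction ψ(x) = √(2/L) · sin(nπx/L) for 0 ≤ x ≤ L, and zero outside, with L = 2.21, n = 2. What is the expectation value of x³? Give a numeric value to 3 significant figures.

⟨x³⟩ = ∫ x³·|ψ|² dx (integrals over the domain).
With sin²θ = (1 − cos2θ)/2 on 0 ≤ x ≤ L: ∫sin²(nπx/L) dx = L/2, ∫x·sin²(nπx/L) dx = L²/4, ∫x²·sin²(nπx/L) dx = L³·(1/6 − 1/(4n²π²)); higher powers xᵏ the same way, integrating xᵏ·cos(2nπx/L) by parts.
⟨x³⟩ = 2.4934.

2.49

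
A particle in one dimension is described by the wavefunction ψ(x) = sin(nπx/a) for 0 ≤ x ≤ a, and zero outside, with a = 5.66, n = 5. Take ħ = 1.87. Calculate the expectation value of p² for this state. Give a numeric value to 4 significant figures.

p² ψ = −ħ² d²ψ/dx²; ⟨p²⟩ = −ħ² ∫ ψ*·ψ'' dx / ∫|ψ|² dx.
d/dx sin(nπx/a) = (nπ/a)·cos(nπx/a) and d²/dx² sin(nπx/a) = −(nπ/a)²·sin(nπx/a); on 0 ≤ x ≤ a, ∫sin²(nπx/a) dx = a/2 and ∫sin(nπx/a)·cos(nπx/a) dx = 0.
State is unnormalized: ∫|ψ|² dx = 2.8300, and ∫ψ*·(−ħ² ψ'') dx = 76.221, so ⟨p²⟩ = 76.221 / 2.8300.
⟨p²⟩ = 26.933.

26.93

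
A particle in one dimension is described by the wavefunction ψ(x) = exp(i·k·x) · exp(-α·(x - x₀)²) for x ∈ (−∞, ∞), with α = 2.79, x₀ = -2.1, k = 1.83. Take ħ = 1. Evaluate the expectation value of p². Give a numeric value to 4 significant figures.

6.139

p² ψ = −ħ² d²ψ/dx²; ⟨p²⟩ = −ħ² ∫ ψ*·ψ'' dx / ∫|ψ|² dx.
Gaussian moments (u = x − x₀): ∫u^(2j)·e^(−2αu²) du = (2j−1)!!/(4α)^j · √(π/(2α)), odd powers integrate to 0; here √(π/(2α)) = 0.75034. Derivatives: ψ′ = (ik − 2αu)·ψ, ψ″ = ((ik − 2αu)² − 2α)·ψ; the odd-in-u pieces drop out.
State is unnormalized: ∫|ψ|² dx = 0.75034, and ∫ψ*·(−ħ² ψ'') dx = 4.6063, so ⟨p²⟩ = 4.6063 / 0.75034.
⟨p²⟩ = 6.1389.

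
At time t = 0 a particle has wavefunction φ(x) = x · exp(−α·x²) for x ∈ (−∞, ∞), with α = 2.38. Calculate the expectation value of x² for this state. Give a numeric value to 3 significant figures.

⟨x²⟩ = ∫ x²·|φ|² dx / ∫|φ|² dx (integrals over the domain).
Expand each integrand as polynomial × e^(−2αx²) and use ∫x^(2j)·e^(−2αx²) dx = (2j−1)!!/(4α)^j · √(π/(2α)), odd powers → 0; here √(π/(2α)) = 0.81240.
State is unnormalized: ∫|φ|² dx = 0.085336, and ∫φ*·x²·φ dx = 0.026892, so ⟨x²⟩ = 0.026892 / 0.085336.
⟨x²⟩ = 0.31513.

0.315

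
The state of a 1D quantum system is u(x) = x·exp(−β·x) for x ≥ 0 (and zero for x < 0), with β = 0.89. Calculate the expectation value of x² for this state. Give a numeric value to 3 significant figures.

3.79

⟨x²⟩ = ∫ x²·|u|² dx / ∫|u|² dx (integrals over the domain).
Every integrand reduces to terms xʲ·e^(−2βx) on [0, ∞); use ∫₀^∞ xʲ·e^(−2βx) dx = j!/(2β)^(j+1).
State is unnormalized: ∫|u|² dx = 0.35463, and ∫u*·x²·u dx = 1.3431, so ⟨x²⟩ = 1.3431 / 0.35463.
⟨x²⟩ = 3.7874.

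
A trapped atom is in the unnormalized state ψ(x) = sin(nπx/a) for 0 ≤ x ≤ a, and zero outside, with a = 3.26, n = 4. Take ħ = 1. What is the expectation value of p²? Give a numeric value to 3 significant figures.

p² ψ = −ħ² d²ψ/dx²; ⟨p²⟩ = −ħ² ∫ ψ*·ψ'' dx / ∫|ψ|² dx.
d/dx sin(nπx/a) = (nπ/a)·cos(nπx/a) and d²/dx² sin(nπx/a) = −(nπ/a)²·sin(nπx/a); on 0 ≤ x ≤ a, ∫sin²(nπx/a) dx = a/2 and ∫sin(nπx/a)·cos(nπx/a) dx = 0.
State is unnormalized: ∫|ψ|² dx = 1.6300, and ∫ψ*·(−ħ² ψ'') dx = 24.220, so ⟨p²⟩ = 24.220 / 1.6300.
⟨p²⟩ = 14.859.

14.9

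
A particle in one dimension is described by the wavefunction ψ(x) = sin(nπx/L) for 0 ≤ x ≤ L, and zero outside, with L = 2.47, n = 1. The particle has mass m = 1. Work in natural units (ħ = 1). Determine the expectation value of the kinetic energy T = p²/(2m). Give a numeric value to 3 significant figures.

T = −(ħ²/2m) d²/dx², so ⟨T⟩ = −(ħ²/2m) ∫ ψ*·ψ'' dx / ∫|ψ|² dx; with m = 1.
d/dx sin(nπx/L) = (nπ/L)·cos(nπx/L) and d²/dx² sin(nπx/L) = −(nπ/L)²·sin(nπx/L); on 0 ≤ x ≤ L, ∫sin²(nπx/L) dx = L/2 and ∫sin(nπx/L)·cos(nπx/L) dx = 0.
State is unnormalized: ∫|ψ|² dx = 1.2350, and ∫ψ*·(−ħ²/2m · ψ'') dx = 0.99895, so ⟨T⟩ = 0.99895 / 1.2350.
⟨T⟩ = 0.80886.

0.809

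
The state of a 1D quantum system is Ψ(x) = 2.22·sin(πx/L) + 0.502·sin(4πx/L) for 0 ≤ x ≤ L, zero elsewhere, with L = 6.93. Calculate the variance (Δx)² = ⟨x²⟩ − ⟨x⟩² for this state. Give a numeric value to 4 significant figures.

Compute ⟨x⟩ and ⟨x²⟩ separately, then (Δx)² = ⟨x²⟩ − ⟨x⟩².
On 0 ≤ x ≤ L (j ≠ l): ∫sin²(jπx/L) dx = L/2, ∫sin(jπx/L)·sin(lπx/L) dx = 0; diagonal moments ∫x·sin²(jπx/L) dx = L²/4, ∫x²·sin²(jπx/L) dx = L³·(1/6 − 1/(4j²π²)); cross terms ∫x·sin(jπx/L)·sin(lπx/L) dx = 0 for j + l even and −4jlL²/(π²(j² − l²)²) for j + l odd, ∫x²·sin(jπx/L)·sin(lπx/L) dx = (−1)^(j+l)·4jlL³/(π²(j² − l²)²); higher powers the same way via product-to-sum and parts.
Normalization: ∫|Ψ|² dx = 17.950.
⟨x⟩ = 3.4220 and ⟨x²⟩ = 13.389.
(Δx)² = 13.389 − (3.4220)² = 1.6782.

1.678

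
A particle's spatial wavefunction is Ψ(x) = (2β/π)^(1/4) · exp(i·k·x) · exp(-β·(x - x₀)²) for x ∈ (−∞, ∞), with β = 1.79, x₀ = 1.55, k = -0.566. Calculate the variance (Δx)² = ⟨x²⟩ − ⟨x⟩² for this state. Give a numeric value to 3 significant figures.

0.140

Compute ⟨x⟩ and ⟨x²⟩ separately, then (Δx)² = ⟨x²⟩ − ⟨x⟩².
Gaussian moments (u = x − x₀): ∫u^(2j)·e^(−2βu²) du = (2j−1)!!/(4β)^j · √(π/(2β)), odd powers integrate to 0; here √(π/(2β)) = 0.93677.
⟨x⟩ = 1.5500 and ⟨x²⟩ = 2.5422.
(Δx)² = 2.5422 − (1.5500)² = 0.13966.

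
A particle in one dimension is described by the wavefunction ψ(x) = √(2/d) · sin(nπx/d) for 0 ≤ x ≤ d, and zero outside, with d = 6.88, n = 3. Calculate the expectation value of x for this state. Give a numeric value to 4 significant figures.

⟨x⟩ = ∫ x·|ψ|² dx (integrals over the domain).
With sin²θ = (1 − cos2θ)/2 on 0 ≤ x ≤ d: ∫sin²(nπx/d) dx = d/2, ∫x·sin²(nπx/d) dx = d²/4, ∫x²·sin²(nπx/d) dx = d³·(1/6 − 1/(4n²π²)); higher powers xᵏ the same way, integrating xᵏ·cos(2nπx/d) by parts.
⟨x⟩ = 3.4400.

3.440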